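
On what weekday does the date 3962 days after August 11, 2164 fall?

First find the weekday of Aug 11, 2164. Doomsday rule: the anchor day for the 2100s is Sunday. For year 64: 64÷12 = 5 r 4, and 4÷4 = 1, so 5+4+1 = 10.
Sunday + 10 ≡ Wednesday — that's 2164's doomsday.
In August the doomsday date is Aug 8.
Aug 11 is 3 days after Aug 8; 3 mod 7 = 3, so Wednesday + 3 = Saturday.
3962 mod 7 = 0, so 3962 days after a Saturday is Saturday + 0 = Saturday.

Saturday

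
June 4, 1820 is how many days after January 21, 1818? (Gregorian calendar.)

Jan 21, 1818 → Jan 21, 1819: 365 days.
Jan 21, 1819 → Jan 21, 1820: 365 days.
Jan 21, 1820 → Feb 21, 1820: 31 days (January has 31).
Feb 21, 1820 → Mar 21, 1820: 29 days (February has 29).
Mar 21, 1820 → Apr 21, 1820: 31 days (March has 31).
Apr 21, 1820 → May 21, 1820: 30 days (April has 30).
May 21, 1820 → Jun 4, 1820: 14 days.
Total: 865 days.

865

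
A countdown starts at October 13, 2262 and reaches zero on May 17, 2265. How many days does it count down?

947

Oct 13, 2262 → Oct 13, 2263: 365 days.
Oct 13, 2263 → Oct 13, 2264: 366 days (Feb 29, 2264 is in that span).
Oct 13, 2264 → Nov 13, 2264: 31 days (October has 31).
Nov 13, 2264 → Dec 13, 2264: 30 days (November has 30).
Dec 13, 2264 → Jan 13, 2265: 31 days (December has 31).
Jan 13, 2265 → Feb 13, 2265: 31 days (January has 31).
Feb 13, 2265 → Mar 13, 2265: 28 days (February has 28).
Mar 13, 2265 → Apr 13, 2265: 31 days (March has 31).
Apr 13, 2265 → May 13, 2265: 30 days (April has 30).
May 13, 2265 → May 17, 2265: 4 days.
Total: 947 days.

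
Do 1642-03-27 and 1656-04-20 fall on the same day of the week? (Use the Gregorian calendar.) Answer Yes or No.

From Mar 27, 1642 to Apr 20, 1656 is 5138 days.
5138 mod 7 = 0, so they are the same weekday.
(Mar 27, 1642 is a Thursday; Apr 20, 1656 is a Thursday.)

Yes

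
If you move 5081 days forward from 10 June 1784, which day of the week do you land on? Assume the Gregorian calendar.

Jun 10, 1784 is a Thursday.
5081 mod 7 = 6, so 5081 days after a Thursday is Thursday + 6 = Wednesday.

Wednesday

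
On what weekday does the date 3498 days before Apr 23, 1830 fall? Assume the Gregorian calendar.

Sunday

First find the weekday of Apr 23, 1830. Doomsday rule: the anchor day for the 1800s is Friday. For year 30: 30÷12 = 2 r 6, and 6÷4 = 1, so 2+6+1 = 9.
Friday + 9 ≡ Sunday — that's 1830's doomsday.
In April the doomsday date is Apr 4.
Apr 23 is 19 days after Apr 4; 19 mod 7 = 5, so Sunday + 5 = Friday.
3498 mod 7 = 5, so 3498 days before a Friday is Friday − 5 = Sunday.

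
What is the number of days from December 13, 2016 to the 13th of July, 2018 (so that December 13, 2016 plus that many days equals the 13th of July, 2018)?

577

Dec 13, 2016 → Dec 13, 2017: 365 days.
Dec 13, 2017 → Jan 13, 2018: 31 days (December has 31).
Jan 13, 2018 → Feb 13, 2018: 31 days (January has 31).
Feb 13, 2018 → Mar 13, 2018: 28 days (February has 28).
Mar 13, 2018 → Apr 13, 2018: 31 days (March has 31).
Apr 13, 2018 → May 13, 2018: 30 days (April has 30).
May 13, 2018 → Jun 13, 2018: 31 days (May has 31).
Jun 13, 2018 → Jul 13, 2018: 30 days.
Total: 577 days.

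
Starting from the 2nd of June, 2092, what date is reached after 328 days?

Jun has 30 days: +29 → Jul 1, 2092 (299 left).
Jul has 31 days: +31 → Aug 1, 2092 (268 left).
Aug has 31 days: +31 → Sep 1, 2092 (237 left).
Sep has 30 days: +30 → Oct 1, 2092 (207 left).
Oct has 31 days: +31 → Nov 1, 2092 (176 left).
Nov has 30 days: +30 → Dec 1, 2092 (146 left).
Dec has 31 days: +31 → Jan 1, 2093 (115 left).
Jan has 31 days: +31 → Feb 1, 2093 (84 left).
Feb has 28 days: +28 → Mar 1, 2093 (56 left).
Mar has 31 days: +31 → Apr 1, 2093 (25 left).
+25 → Apr 26, 2093.

April 26, 2093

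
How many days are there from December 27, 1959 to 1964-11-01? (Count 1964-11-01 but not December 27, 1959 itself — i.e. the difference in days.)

Dec 27, 1959 → Dec 27, 1960: 366 days (Feb 29, 1960 is in that span).
Dec 27, 1960 → Dec 27, 1961: 365 days.
Dec 27, 1961 → Dec 27, 1962: 365 days.
Dec 27, 1962 → Dec 27, 1963: 365 days.
Dec 27, 1963 → Jan 27, 1964: 31 days (December has 31).
Jan 27, 1964 → Feb 27, 1964: 31 days (January has 31).
Feb 27, 1964 → Mar 27, 1964: 29 days (February has 29).
Mar 27, 1964 → Apr 27, 1964: 31 days (March has 31).
Apr 27, 1964 → May 27, 1964: 30 days (April has 30).
May 27, 1964 → Jun 27, 1964: 31 days (May has 31).
Jun 27, 1964 → Jul 27, 1964: 30 days (June has 30).
Jul 27, 1964 → Aug 27, 1964: 31 days (July has 31).
Aug 27, 1964 → Sep 27, 1964: 31 days (August has 31).
Sep 27, 1964 → Oct 27, 1964: 30 days (September has 30).
Oct 27, 1964 → Nov 1, 1964: 5 days.
Total: 1771 days.

1771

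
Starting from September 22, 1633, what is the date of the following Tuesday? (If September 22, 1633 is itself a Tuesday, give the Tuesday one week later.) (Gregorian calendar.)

September 27, 1633

Sep 22, 1633 is a Thursday.
From Thursday to the next Tuesday is 5 days.
Sep 22, 1633 + 5 = Sep 27, 1633.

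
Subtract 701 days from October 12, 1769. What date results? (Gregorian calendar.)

−365 (one year) → Oct 12, 1768 (336 left).
−12 → Sep 30, 1768 (end of Sep, 30 days; 324 left).
−30 → Aug 31, 1768 (end of Aug, 31 days; 294 left).
−31 → Jul 31, 1768 (end of Jul, 31 days; 263 left).
−31 → Jun 30, 1768 (end of Jun, 30 days; 232 left).
−30 → May 31, 1768 (end of May, 31 days; 202 left).
−31 → Apr 30, 1768 (end of Apr, 30 days; 171 left).
−30 → Mar 31, 1768 (end of Mar, 31 days; 141 left).
−31 → Feb 29, 1768 (end of Feb, 29 days; 110 left).
−29 → Jan 31, 1768 (end of Jan, 31 days; 81 left).
−31 → Dec 31, 1767 (end of Dec, 31 days; 50 left).
−31 → Nov 30, 1767 (end of Nov, 30 days; 19 left).
−19 → Nov 11, 1767.

November 11, 1767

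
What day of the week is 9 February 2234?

Doomsday rule: the anchor day for the 2200s is Friday. For year 34: 34÷12 = 2 r 10, and 10÷4 = 2, so 2+10+2 = 14.
Friday + 14 ≡ Friday — that's 2234's doomsday.
In February the doomsday date is Feb 28 (2234 is not a leap year).
Feb 9 is 19 days before Feb 28; 19 mod 7 = 5, so Friday − 5 = Sunday.

Sunday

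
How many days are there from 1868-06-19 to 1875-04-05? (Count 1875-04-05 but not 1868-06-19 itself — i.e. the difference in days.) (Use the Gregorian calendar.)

2481

Jun 19, 1868 → Jun 19, 1869: 365 days.
Jun 19, 1869 → Jun 19, 1870: 365 days.
Jun 19, 1870 → Jun 19, 1871: 365 days.
Jun 19, 1871 → Jun 19, 1872: 366 days (Feb 29, 1872 is in that span).
Jun 19, 1872 → Jun 19, 1873: 365 days.
Jun 19, 1873 → Jun 19, 1874: 365 days.
Jun 19, 1874 → Jul 19, 1874: 30 days (June has 30).
Jul 19, 1874 → Aug 19, 1874: 31 days (July has 31).
Aug 19, 1874 → Sep 19, 1874: 31 days (August has 31).
Sep 19, 1874 → Oct 19, 1874: 30 days (September has 30).
Oct 19, 1874 → Nov 19, 1874: 31 days (October has 31).
Nov 19, 1874 → Dec 19, 1874: 30 days (November has 30).
Dec 19, 1874 → Jan 19, 1875: 31 days (December has 31).
Jan 19, 1875 → Feb 19, 1875: 31 days (January has 31).
Feb 19, 1875 → Mar 19, 1875: 28 days (February has 28).
Mar 19, 1875 → Apr 5, 1875: 17 days.
Total: 2481 days.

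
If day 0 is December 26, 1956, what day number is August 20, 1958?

602

Dec 26, 1956 → Dec 26, 1957: 365 days.
Dec 26, 1957 → Jan 26, 1958: 31 days (December has 31).
Jan 26, 1958 → Feb 26, 1958: 31 days (January has 31).
Feb 26, 1958 → Mar 26, 1958: 28 days (February has 28).
Mar 26, 1958 → Apr 26, 1958: 31 days (March has 31).
Apr 26, 1958 → May 26, 1958: 30 days (April has 30).
May 26, 1958 → Jun 26, 1958: 31 days (May has 31).
Jun 26, 1958 → Jul 26, 1958: 30 days (June has 30).
Jul 26, 1958 → Aug 20, 1958: 25 days.
Total: 602 days.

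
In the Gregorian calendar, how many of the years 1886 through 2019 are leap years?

Multiples of 4 in [1886,2019]: 33.
Of those, multiples of 100: 2 (not leap unless ÷400).
Multiples of 400: 1.
Leap years = 33 − 2 + 1 = 32.

32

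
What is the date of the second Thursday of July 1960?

July 1, 1960 is a Friday.
The first Thursday is therefore July 7 (6 days later).
The second Thursday is 7 + 1×7 = July 14.

July 14, 1960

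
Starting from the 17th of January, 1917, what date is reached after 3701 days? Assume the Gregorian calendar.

+365 (one year) → Jan 17, 1918 (3336 left).
+365 (one year) → Jan 17, 1919 (2971 left).
+365 (one year) → Jan 17, 1920 (2606 left).
+366 (one year; includes Feb 29, 1920) → Jan 17, 1921 (2240 left).
+365 (one year) → Jan 17, 1922 (1875 left).
+365 (one year) → Jan 17, 1923 (1510 left).
+365 (one year) → Jan 17, 1924 (1145 left).
+366 (one year; includes Feb 29, 1924) → Jan 17, 1925 (779 left).
+365 (one year) → Jan 17, 1926 (414 left).
+365 (one year) → Jan 17, 1927 (49 left).
Jan has 31 days: +15 → Feb 1, 1927 (34 left).
Feb has 28 days: +28 → Mar 1, 1927 (6 left).
+6 → Mar 7, 1927.

March 7, 1927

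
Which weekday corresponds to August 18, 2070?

Monday

Doomsday rule: the anchor day for the 2000s is Tuesday. For year 70: 70÷12 = 5 r 10, and 10÷4 = 2, so 5+10+2 = 17.
Tuesday + 17 ≡ Friday — that's 2070's doomsday.
In August the doomsday date is Aug 8.
Aug 18 is 10 days after Aug 8; 10 mod 7 = 3, so Friday + 3 = Monday.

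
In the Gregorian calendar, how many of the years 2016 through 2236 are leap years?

54

Multiples of 4 in [2016,2236]: 56.
Of those, multiples of 100: 2 (not leap unless ÷400).
Multiples of 400: 0.
Leap years = 56 − 2 + 0 = 54.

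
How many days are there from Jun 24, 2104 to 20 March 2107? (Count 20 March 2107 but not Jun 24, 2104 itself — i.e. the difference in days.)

Jun 24, 2104 → Jun 24, 2105: 365 days.
Jun 24, 2105 → Jun 24, 2106: 365 days.
Jun 24, 2106 → Jul 24, 2106: 30 days (June has 30).
Jul 24, 2106 → Aug 24, 2106: 31 days (July has 31).
Aug 24, 2106 → Sep 24, 2106: 31 days (August has 31).
Sep 24, 2106 → Oct 24, 2106: 30 days (September has 30).
Oct 24, 2106 → Nov 24, 2106: 31 days (October has 31).
Nov 24, 2106 → Dec 24, 2106: 30 days (November has 30).
Dec 24, 2106 → Jan 24, 2107: 31 days (December has 31).
Jan 24, 2107 → Feb 24, 2107: 31 days (January has 31).
Feb 24, 2107 → Mar 20, 2107: 24 days.
Total: 999 days.

999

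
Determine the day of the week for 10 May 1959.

Doomsday rule: the anchor day for the 1900s is Wednesday. For year 59: 59÷12 = 4 r 11, and 11÷4 = 2, so 4+11+2 = 17.
Wednesday + 17 ≡ Saturday — that's 1959's doomsday.
In May the doomsday date is May 9.
May 10 is 1 day after May 9; 1 mod 7 = 1, so Saturday + 1 = Sunday.

Sunday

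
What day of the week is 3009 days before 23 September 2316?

Sunday

First find the weekday of Sep 23, 2316. Doomsday rule: the anchor day for the 2300s is Wednesday. For year 16: 16÷12 = 1 r 4, and 4÷4 = 1, so 1+4+1 = 6.
Wednesday + 6 ≡ Tuesday — that's 2316's doomsday.
In September the doomsday date is Sep 5.
Sep 23 is 18 days after Sep 5; 18 mod 7 = 4, so Tuesday + 4 = Saturday.
3009 mod 7 = 6, so 3009 days before a Saturday is Saturday − 6 = Sunday.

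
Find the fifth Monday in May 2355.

May 1, 2355 is a Sunday.
The first Monday is therefore May 2 (1 days later).
The fifth Monday is 2 + 4×7 = May 30.

May 30, 2355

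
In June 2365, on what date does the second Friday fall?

June 1, 2365 is a Tuesday.
The first Friday is therefore June 4 (3 days later).
The second Friday is 4 + 1×7 = June 11.

June 11, 2365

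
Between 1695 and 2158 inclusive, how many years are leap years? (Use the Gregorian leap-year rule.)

Multiples of 4 in [1695,2158]: 116.
Of those, multiples of 100: 5 (not leap unless ÷400).
Multiples of 400: 1.
Leap years = 116 − 5 + 1 = 112.

112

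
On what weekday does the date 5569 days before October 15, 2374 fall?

Oct 15, 2374 is a Tuesday.
5569 mod 7 = 4, so 5569 days before a Tuesday is Tuesday − 4 = Friday.

Friday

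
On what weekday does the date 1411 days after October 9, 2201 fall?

Tuesday

Oct 9, 2201 is a Friday.
1411 mod 7 = 4, so 1411 days after a Friday is Friday + 4 = Tuesday.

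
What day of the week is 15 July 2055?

Thursday

Doomsday rule: the anchor day for the 2000s is Tuesday. For year 55: 55÷12 = 4 r 7, and 7÷4 = 1, so 4+7+1 = 12.
Tuesday + 12 ≡ Sunday — that's 2055's doomsday.
In July the doomsday date is Jul 11.
Jul 15 is 4 days after Jul 11; 4 mod 7 = 4, so Sunday + 4 = Thursday.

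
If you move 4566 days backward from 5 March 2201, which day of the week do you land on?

Mar 5, 2201 is a Thursday.
4566 mod 7 = 2, so 4566 days before a Thursday is Thursday − 2 = Tuesday.

Tuesday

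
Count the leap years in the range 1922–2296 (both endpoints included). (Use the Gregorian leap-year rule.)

92

Multiples of 4 in [1922,2296]: 94.
Of those, multiples of 100: 3 (not leap unless ÷400).
Multiples of 400: 1.
Leap years = 94 − 3 + 1 = 92.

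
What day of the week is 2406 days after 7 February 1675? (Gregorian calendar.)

First find the weekday of Feb 7, 1675. Doomsday rule: the anchor day for the 1600s is Tuesday. For year 75: 75÷12 = 6 r 3, and 3÷4 = 0, so 6+3+0 = 9.
Tuesday + 9 ≡ Thursday — that's 1675's doomsday.
In February the doomsday date is Feb 28 (1675 is not a leap year).
Feb 7 is 21 days before Feb 28; 21 mod 7 = 0, so Thursday − 0 = Thursday.
2406 mod 7 = 5, so 2406 days after a Thursday is Thursday + 5 = Tuesday.

Tuesday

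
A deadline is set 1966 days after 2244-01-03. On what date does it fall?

May 22, 2249

+366 (one year; includes Feb 29, 2244) → Jan 3, 2245 (1600 left).
+365 (one year) → Jan 3, 2246 (1235 left).
+365 (one year) → Jan 3, 2247 (870 left).
+365 (one year) → Jan 3, 2248 (505 left).
+366 (one year; includes Feb 29, 2248) → Jan 3, 2249 (139 left).
Jan has 31 days: +29 → Feb 1, 2249 (110 left).
Feb has 28 days: +28 → Mar 1, 2249 (82 left).
Mar has 31 days: +31 → Apr 1, 2249 (51 left).
Apr has 30 days: +30 → May 1, 2249 (21 left).
+21 → May 22, 2249.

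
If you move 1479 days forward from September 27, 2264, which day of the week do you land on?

Thursday

Sep 27, 2264 is a Tuesday.
1479 mod 7 = 2, so 1479 days after a Tuesday is Tuesday + 2 = Thursday.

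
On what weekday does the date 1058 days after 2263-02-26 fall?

First find the weekday of Feb 26, 2263. Doomsday rule: the anchor day for the 2200s is Friday. For year 63: 63÷12 = 5 r 3, and 3÷4 = 0, so 5+3+0 = 8.
Friday + 8 ≡ Saturday — that's 2263's doomsday.
In February the doomsday date is Feb 28 (2263 is not a leap year).
Feb 26 is 2 days before Feb 28; 2 mod 7 = 2, so Saturday − 2 = Thursday.
1058 mod 7 = 1, so 1058 days after a Thursday is Thursday + 1 = Friday.

Friday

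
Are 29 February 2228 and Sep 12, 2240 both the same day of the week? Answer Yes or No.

No

From Feb 29, 2228 to Sep 12, 2240 is 4579 days.
4579 mod 7 = 1, so they are different weekdays.
(Feb 29, 2228 is a Friday; Sep 12, 2240 is a Saturday.)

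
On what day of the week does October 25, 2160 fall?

Saturday

Doomsday rule: the anchor day for the 2100s is Sunday. For year 60: 60÷12 = 5 r 0, and 0÷4 = 0, so 5+0+0 = 5.
Sunday + 5 ≡ Friday — that's 2160's doomsday.
In October the doomsday date is Oct 10.
Oct 25 is 15 days after Oct 10; 15 mod 7 = 1, so Friday + 1 = Saturday.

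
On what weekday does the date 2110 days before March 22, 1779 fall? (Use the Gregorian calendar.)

Friday

Mar 22, 1779 is a Monday.
2110 mod 7 = 3, so 2110 days before a Monday is Monday − 3 = Friday.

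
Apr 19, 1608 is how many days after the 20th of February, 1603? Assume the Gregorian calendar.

1885

Feb 20, 1603 → Feb 20, 1604: 365 days.
Feb 20, 1604 → Feb 20, 1605: 366 days (Feb 29, 1604 is in that span).
Feb 20, 1605 → Feb 20, 1606: 365 days.
Feb 20, 1606 → Feb 20, 1607: 365 days.
Feb 20, 1607 → Feb 20, 1608: 365 days.
Feb 20, 1608 → Mar 20, 1608: 29 days (February has 29).
Mar 20, 1608 → Apr 19, 1608: 30 days.
Total: 1885 days.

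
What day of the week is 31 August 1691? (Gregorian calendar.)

Friday

Doomsday rule: the anchor day for the 1600s is Tuesday. For year 91: 91÷12 = 7 r 7, and 7÷4 = 1, so 7+7+1 = 15.
Tuesday + 15 ≡ Wednesday — that's 1691's doomsday.
In August the doomsday date is Aug 8.
Aug 31 is 23 days after Aug 8; 23 mod 7 = 2, so Wednesday + 2 = Friday.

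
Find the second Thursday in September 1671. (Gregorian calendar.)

September 10, 1671

September 1, 1671 is a Tuesday.
The first Thursday is therefore September 3 (2 days later).
The second Thursday is 3 + 1×7 = September 10.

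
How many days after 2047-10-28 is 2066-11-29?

Oct 28, 2047 → Oct 28, 2048: 366 days (Feb 29, 2048 is in that span).
Oct 28, 2048 → Oct 28, 2049: 365 days.
Oct 28, 2049 → Oct 28, 2050: 365 days.
Oct 28, 2050 → Oct 28, 2051: 365 days.
Oct 28, 2051 → Oct 28, 2052: 366 days (Feb 29, 2052 is in that span).
Oct 28, 2052 → Oct 28, 2053: 365 days.
Oct 28, 2053 → Oct 28, 2054: 365 days.
Oct 28, 2054 → Oct 28, 2055: 365 days.
Oct 28, 2055 → Oct 28, 2056: 366 days (Feb 29, 2056 is in that span).
Oct 28, 2056 → Oct 28, 2057: 365 days.
Oct 28, 2057 → Oct 28, 2058: 365 days.
Oct 28, 2058 → Oct 28, 2059: 365 days.
Oct 28, 2059 → Oct 28, 2060: 366 days (Feb 29, 2060 is in that span).
Oct 28, 2060 → Oct 28, 2061: 365 days.
Oct 28, 2061 → Oct 28, 2062: 365 days.
Oct 28, 2062 → Oct 28, 2063: 365 days.
Oct 28, 2063 → Oct 28, 2064: 366 days (Feb 29, 2064 is in that span).
Oct 28, 2064 → Oct 28, 2065: 365 days.
Oct 28, 2065 → Nov 28, 2065: 31 days (October has 31).
Nov 28, 2065 → Dec 28, 2065: 30 days (November has 30).
Dec 28, 2065 → Jan 28, 2066: 31 days (December has 31).
Jan 28, 2066 → Feb 28, 2066: 31 days (January has 31).
Feb 28, 2066 → Mar 28, 2066: 28 days (February has 28).
Mar 28, 2066 → Apr 28, 2066: 31 days (March has 31).
Apr 28, 2066 → May 28, 2066: 30 days (April has 30).
May 28, 2066 → Jun 28, 2066: 31 days (May has 31).
Jun 28, 2066 → Jul 28, 2066: 30 days (June has 30).
Jul 28, 2066 → Aug 28, 2066: 31 days (July has 31).
Aug 28, 2066 → Sep 28, 2066: 31 days (August has 31).
Sep 28, 2066 → Oct 28, 2066: 30 days (September has 30).
Oct 28, 2066 → Nov 28, 2066: 31 days (October has 31).
Nov 28, 2066 → Nov 29, 2066: 1 days.
Total: 6972 days.

6972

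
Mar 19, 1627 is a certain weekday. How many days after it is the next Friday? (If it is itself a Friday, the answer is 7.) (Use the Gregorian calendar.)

Mar 19, 1627 is a Friday.
From Friday to the next Friday is 7 days.

7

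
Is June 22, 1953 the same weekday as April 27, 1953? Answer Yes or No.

Yes

From Apr 27, 1953 to Jun 22, 1953 is 56 days.
56 mod 7 = 0, so they are the same weekday.
(Apr 27, 1953 is a Monday; Jun 22, 1953 is a Monday.)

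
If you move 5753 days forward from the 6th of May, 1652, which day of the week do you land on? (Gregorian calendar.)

Sunday

May 6, 1652 is a Monday.
5753 mod 7 = 6, so 5753 days after a Monday is Monday + 6 = Sunday.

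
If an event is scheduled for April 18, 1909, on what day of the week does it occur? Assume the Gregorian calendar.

Sunday

Doomsday rule: the anchor day for the 1900s is Wednesday. For year 09: 9÷12 = 0 r 9, and 9÷4 = 2, so 0+9+2 = 11.
Wednesday + 11 ≡ Sunday — that's 1909's doomsday.
In April the doomsday date is Apr 4.
Apr 18 is 14 days after Apr 4; 14 mod 7 = 0, so Sunday + 0 = Sunday.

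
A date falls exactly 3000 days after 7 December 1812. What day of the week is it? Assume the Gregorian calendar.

Friday

Dec 7, 1812 is a Monday.
3000 mod 7 = 4, so 3000 days after a Monday is Monday + 4 = Friday.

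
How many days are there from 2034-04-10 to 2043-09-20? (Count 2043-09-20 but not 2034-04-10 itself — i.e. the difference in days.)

3450

Apr 10, 2034 → Apr 10, 2035: 365 days.
Apr 10, 2035 → Apr 10, 2036: 366 days (Feb 29, 2036 is in that span).
Apr 10, 2036 → Apr 10, 2037: 365 days.
Apr 10, 2037 → Apr 10, 2038: 365 days.
Apr 10, 2038 → Apr 10, 2039: 365 days.
Apr 10, 2039 → Apr 10, 2040: 366 days (Feb 29, 2040 is in that span).
Apr 10, 2040 → Apr 10, 2041: 365 days.
Apr 10, 2041 → Apr 10, 2042: 365 days.
Apr 10, 2042 → Apr 10, 2043: 365 days.
Apr 10, 2043 → May 10, 2043: 30 days (April has 30).
May 10, 2043 → Jun 10, 2043: 31 days (May has 31).
Jun 10, 2043 → Jul 10, 2043: 30 days (June has 30).
Jul 10, 2043 → Aug 10, 2043: 31 days (July has 31).
Aug 10, 2043 → Sep 10, 2043: 31 days (August has 31).
Sep 10, 2043 → Sep 20, 2043: 10 days.
Total: 3450 days.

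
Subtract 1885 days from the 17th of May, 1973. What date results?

−365 (one year) → May 17, 1972 (1520 left).
−366 (one year; includes Feb 29, 1972) → May 17, 1971 (1154 left).
−365 (one year) → May 17, 1970 (789 left).
−365 (one year) → May 17, 1969 (424 left).
−365 (one year) → May 17, 1968 (59 left).
−17 → Apr 30, 1968 (end of Apr, 30 days; 42 left).
−30 → Mar 31, 1968 (end of Mar, 31 days; 12 left).
−12 → Mar 19, 1968.

March 19, 1968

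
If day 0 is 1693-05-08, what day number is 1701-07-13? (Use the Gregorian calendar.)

2987

May 8, 1693 → May 8, 1694: 365 days.
May 8, 1694 → May 8, 1695: 365 days.
May 8, 1695 → May 8, 1696: 366 days (Feb 29, 1696 is in that span).
May 8, 1696 → May 8, 1697: 365 days.
May 8, 1697 → May 8, 1698: 365 days.
May 8, 1698 → May 8, 1699: 365 days.
May 8, 1699 → May 8, 1700: 365 days.
May 8, 1700 → May 8, 1701: 365 days.
May 8, 1701 → Jun 8, 1701: 31 days (May has 31).
Jun 8, 1701 → Jul 8, 1701: 30 days (June has 30).
Jul 8, 1701 → Jul 13, 1701: 5 days.
Total: 2987 days.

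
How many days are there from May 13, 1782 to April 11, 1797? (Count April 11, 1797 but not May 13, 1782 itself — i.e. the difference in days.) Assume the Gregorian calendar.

5447

May 13, 1782 → May 13, 1783: 365 days.
May 13, 1783 → May 13, 1784: 366 days (Feb 29, 1784 is in that span).
May 13, 1784 → May 13, 1785: 365 days.
May 13, 1785 → May 13, 1786: 365 days.
May 13, 1786 → May 13, 1787: 365 days.
May 13, 1787 → May 13, 1788: 366 days (Feb 29, 1788 is in that span).
May 13, 1788 → May 13, 1789: 365 days.
May 13, 1789 → May 13, 1790: 365 days.
May 13, 1790 → May 13, 1791: 365 days.
May 13, 1791 → May 13, 1792: 366 days (Feb 29, 1792 is in that span).
May 13, 1792 → May 13, 1793: 365 days.
May 13, 1793 → May 13, 1794: 365 days.
May 13, 1794 → May 13, 1795: 365 days.
May 13, 1795 → May 13, 1796: 366 days (Feb 29, 1796 is in that span).
May 13, 1796 → Jun 13, 1796: 31 days (May has 31).
Jun 13, 1796 → Jul 13, 1796: 30 days (June has 30).
Jul 13, 1796 → Aug 13, 1796: 31 days (July has 31).
Aug 13, 1796 → Sep 13, 1796: 31 days (August has 31).
Sep 13, 1796 → Oct 13, 1796: 30 days (September has 30).
Oct 13, 1796 → Nov 13, 1796: 31 days (October has 31).
Nov 13, 1796 → Dec 13, 1796: 30 days (November has 30).
Dec 13, 1796 → Jan 13, 1797: 31 days (December has 31).
Jan 13, 1797 → Feb 13, 1797: 31 days (January has 31).
Feb 13, 1797 → Mar 13, 1797: 28 days (February has 28).
Mar 13, 1797 → Apr 11, 1797: 29 days.
Total: 5447 days.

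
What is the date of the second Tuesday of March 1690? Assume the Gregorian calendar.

March 1, 1690 is a Wednesday.
The first Tuesday is therefore March 7 (6 days later).
The second Tuesday is 7 + 1×7 = March 14.

March 14, 1690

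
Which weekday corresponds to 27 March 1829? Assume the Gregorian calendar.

Friday

Doomsday rule: the anchor day for the 1800s is Friday. For year 29: 29÷12 = 2 r 5, and 5÷4 = 1, so 2+5+1 = 8.
Friday + 8 ≡ Saturday — that's 1829's doomsday.
In March the doomsday date is Mar 14.
Mar 27 is 13 days after Mar 14; 13 mod 7 = 6, so Saturday + 6 = Friday.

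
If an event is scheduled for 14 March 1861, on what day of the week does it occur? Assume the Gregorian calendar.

Thursday

Doomsday rule: the anchor day for the 1800s is Friday. For year 61: 61÷12 = 5 r 1, and 1÷4 = 0, so 5+1+0 = 6.
Friday + 6 ≡ Thursday — that's 1861's doomsday.
In March the doomsday date is Mar 14.
Mar 14 is the doomsday itself: Thursday.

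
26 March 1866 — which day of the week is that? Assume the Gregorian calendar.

Monday

Doomsday rule: the anchor day for the 1800s is Friday. For year 66: 66÷12 = 5 r 6, and 6÷4 = 1, so 5+6+1 = 12.
Friday + 12 ≡ Wednesday — that's 1866's doomsday.
In March the doomsday date is Mar 14.
Mar 26 is 12 days after Mar 14; 12 mod 7 = 5, so Wednesday + 5 = Monday.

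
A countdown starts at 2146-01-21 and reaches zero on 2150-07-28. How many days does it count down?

1649

Jan 21, 2146 → Jan 21, 2147: 365 days.
Jan 21, 2147 → Jan 21, 2148: 365 days.
Jan 21, 2148 → Jan 21, 2149: 366 days (Feb 29, 2148 is in that span).
Jan 21, 2149 → Jan 21, 2150: 365 days.
Jan 21, 2150 → Feb 21, 2150: 31 days (January has 31).
Feb 21, 2150 → Mar 21, 2150: 28 days (February has 28).
Mar 21, 2150 → Apr 21, 2150: 31 days (March has 31).
Apr 21, 2150 → May 21, 2150: 30 days (April has 30).
May 21, 2150 → Jun 21, 2150: 31 days (May has 31).
Jun 21, 2150 → Jul 21, 2150: 30 days (June has 30).
Jul 21, 2150 → Jul 28, 2150: 7 days.
Total: 1649 days.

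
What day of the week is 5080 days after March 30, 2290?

Friday

First find the weekday of Mar 30, 2290. Doomsday rule: the anchor day for the 2200s is Friday. For year 90: 90÷12 = 7 r 6, and 6÷4 = 1, so 7+6+1 = 14.
Friday + 14 ≡ Friday — that's 2290's doomsday.
In March the doomsday date is Mar 14.
Mar 30 is 16 days after Mar 14; 16 mod 7 = 2, so Friday + 2 = Sunday.
5080 mod 7 = 5, so 5080 days after a Sunday is Sunday + 5 = Friday.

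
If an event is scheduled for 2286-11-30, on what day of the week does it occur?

Tuesday

Doomsday rule: the anchor day for the 2200s is Friday. For year 86: 86÷12 = 7 r 2, and 2÷4 = 0, so 7+2+0 = 9.
Friday + 9 ≡ Sunday — that's 2286's doomsday.
In November the doomsday date is Nov 7.
Nov 30 is 23 days after Nov 7; 23 mod 7 = 2, so Sunday + 2 = Tuesday.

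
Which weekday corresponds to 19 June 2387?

Friday

Doomsday rule: the anchor day for the 2300s is Wednesday. For year 87: 87÷12 = 7 r 3, and 3÷4 = 0, so 7+3+0 = 10.
Wednesday + 10 ≡ Saturday — that's 2387's doomsday.
In June the doomsday date is Jun 6.
Jun 19 is 13 days after Jun 6; 13 mod 7 = 6, so Saturday + 6 = Friday.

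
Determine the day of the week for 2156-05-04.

Doomsday rule: the anchor day for the 2100s is Sunday. For year 56: 56÷12 = 4 r 8, and 8÷4 = 2, so 4+8+2 = 14.
Sunday + 14 ≡ Sunday — that's 2156's doomsday.
In May the doomsday date is May 9.
May 4 is 5 days before May 9; 5 mod 7 = 5, so Sunday − 5 = Tuesday.

Tuesday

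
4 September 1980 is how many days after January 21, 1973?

2783

Jan 21, 1973 → Jan 21, 1974: 365 days.
Jan 21, 1974 → Jan 21, 1975: 365 days.
Jan 21, 1975 → Jan 21, 1976: 365 days.
Jan 21, 1976 → Jan 21, 1977: 366 days (Feb 29, 1976 is in that span).
Jan 21, 1977 → Jan 21, 1978: 365 days.
Jan 21, 1978 → Jan 21, 1979: 365 days.
Jan 21, 1979 → Jan 21, 1980: 365 days.
Jan 21, 1980 → Feb 21, 1980: 31 days (January has 31).
Feb 21, 1980 → Mar 21, 1980: 29 days (February has 29).
Mar 21, 1980 → Apr 21, 1980: 31 days (March has 31).
Apr 21, 1980 → May 21, 1980: 30 days (April has 30).
May 21, 1980 → Jun 21, 1980: 31 days (May has 31).
Jun 21, 1980 → Jul 21, 1980: 30 days (June has 30).
Jul 21, 1980 → Aug 21, 1980: 31 days (July has 31).
Aug 21, 1980 → Sep 4, 1980: 14 days.
Total: 2783 days.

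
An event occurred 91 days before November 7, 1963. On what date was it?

August 8, 1963

−7 → Oct 31, 1963 (end of Oct, 31 days; 84 left).
−31 → Sep 30, 1963 (end of Sep, 30 days; 53 left).
−30 → Aug 31, 1963 (end of Aug, 31 days; 23 left).
−23 → Aug 8, 1963.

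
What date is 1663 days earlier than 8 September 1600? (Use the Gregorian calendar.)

February 19, 1596

−366 (one year; includes Feb 29, 1600) → Sep 8, 1599 (1297 left).
−365 (one year) → Sep 8, 1598 (932 left).
−365 (one year) → Sep 8, 1597 (567 left).
−365 (one year) → Sep 8, 1596 (202 left).
−8 → Aug 31, 1596 (end of Aug, 31 days; 194 left).
−31 → Jul 31, 1596 (end of Jul, 31 days; 163 left).
−31 → Jun 30, 1596 (end of Jun, 30 days; 132 left).
−30 → May 31, 1596 (end of May, 31 days; 102 left).
−31 → Apr 30, 1596 (end of Apr, 30 days; 71 left).
−30 → Mar 31, 1596 (end of Mar, 31 days; 41 left).
−31 → Feb 29, 1596 (end of Feb, 29 days; 10 left).
−10 → Feb 19, 1596.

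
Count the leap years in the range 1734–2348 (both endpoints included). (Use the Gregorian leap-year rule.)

Multiples of 4 in [1734,2348]: 154.
Of those, multiples of 100: 6 (not leap unless ÷400).
Multiples of 400: 1.
Leap years = 154 − 6 + 1 = 149.

149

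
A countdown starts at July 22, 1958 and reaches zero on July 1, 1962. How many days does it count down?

1440

Jul 22, 1958 → Jul 22, 1959: 365 days.
Jul 22, 1959 → Jul 22, 1960: 366 days (Feb 29, 1960 is in that span).
Jul 22, 1960 → Jul 22, 1961: 365 days.
Jul 22, 1961 → Aug 22, 1961: 31 days (July has 31).
Aug 22, 1961 → Sep 22, 1961: 31 days (August has 31).
Sep 22, 1961 → Oct 22, 1961: 30 days (September has 30).
Oct 22, 1961 → Nov 22, 1961: 31 days (October has 31).
Nov 22, 1961 → Dec 22, 1961: 30 days (November has 30).
Dec 22, 1961 → Jan 22, 1962: 31 days (December has 31).
Jan 22, 1962 → Feb 22, 1962: 31 days (January has 31).
Feb 22, 1962 → Mar 22, 1962: 28 days (February has 28).
Mar 22, 1962 → Apr 22, 1962: 31 days (March has 31).
Apr 22, 1962 → May 22, 1962: 30 days (April has 30).
May 22, 1962 → Jun 22, 1962: 31 days (May has 31).
Jun 22, 1962 → Jul 1, 1962: 9 days.
Total: 1440 days.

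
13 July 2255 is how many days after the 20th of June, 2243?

Jun 20, 2243 → Jun 20, 2244: 366 days (Feb 29, 2244 is in that span).
Jun 20, 2244 → Jun 20, 2245: 365 days.
Jun 20, 2245 → Jun 20, 2246: 365 days.
Jun 20, 2246 → Jun 20, 2247: 365 days.
Jun 20, 2247 → Jun 20, 2248: 366 days (Feb 29, 2248 is in that span).
Jun 20, 2248 → Jun 20, 2249: 365 days.
Jun 20, 2249 → Jun 20, 2250: 365 days.
Jun 20, 2250 → Jun 20, 2251: 365 days.
Jun 20, 2251 → Jun 20, 2252: 366 days (Feb 29, 2252 is in that span).
Jun 20, 2252 → Jun 20, 2253: 365 days.
Jun 20, 2253 → Jun 20, 2254: 365 days.
Jun 20, 2254 → Jul 20, 2254: 30 days (June has 30).
Jul 20, 2254 → Aug 20, 2254: 31 days (July has 31).
Aug 20, 2254 → Sep 20, 2254: 31 days (August has 31).
Sep 20, 2254 → Oct 20, 2254: 30 days (September has 30).
Oct 20, 2254 → Nov 20, 2254: 31 days (October has 31).
Nov 20, 2254 → Dec 20, 2254: 30 days (November has 30).
Dec 20, 2254 → Jan 20, 2255: 31 days (December has 31).
Jan 20, 2255 → Feb 20, 2255: 31 days (January has 31).
Feb 20, 2255 → Mar 20, 2255: 28 days (February has 28).
Mar 20, 2255 → Apr 20, 2255: 31 days (March has 31).
Apr 20, 2255 → May 20, 2255: 30 days (April has 30).
May 20, 2255 → Jun 20, 2255: 31 days (May has 31).
Jun 20, 2255 → Jul 13, 2255: 23 days.
Total: 4406 days.

4406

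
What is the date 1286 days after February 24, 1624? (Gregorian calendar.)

September 2, 1627

+366 (one year; includes Feb 29, 1624) → Feb 24, 1625 (920 left).
+365 (one year) → Feb 24, 1626 (555 left).
+365 (one year) → Feb 24, 1627 (190 left).
Feb has 28 days: +5 → Mar 1, 1627 (185 left).
Mar has 31 days: +31 → Apr 1, 1627 (154 left).
Apr has 30 days: +30 → May 1, 1627 (124 left).
May has 31 days: +31 → Jun 1, 1627 (93 left).
Jun has 30 days: +30 → Jul 1, 1627 (63 left).
Jul has 31 days: +31 → Aug 1, 1627 (32 left).
Aug has 31 days: +31 → Sep 1, 1627 (1 left).
+1 → Sep 2, 1627.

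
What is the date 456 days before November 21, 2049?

−365 (one year) → Nov 21, 2048 (91 left).
−21 → Oct 31, 2048 (end of Oct, 31 days; 70 left).
−31 → Sep 30, 2048 (end of Sep, 30 days; 39 left).
−30 → Aug 31, 2048 (end of Aug, 31 days; 9 left).
−9 → Aug 22, 2048.

August 22, 2048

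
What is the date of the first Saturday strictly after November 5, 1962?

November 10, 1962

Nov 5, 1962 is a Monday.
From Monday to the next Saturday is 5 days.
Nov 5, 1962 + 5 = Nov 10, 1962.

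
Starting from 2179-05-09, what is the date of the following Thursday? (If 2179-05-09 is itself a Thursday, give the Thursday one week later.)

May 9, 2179 is a Sunday.
From Sunday to the next Thursday is 4 days.
May 9, 2179 + 4 = May 13, 2179.

May 13, 2179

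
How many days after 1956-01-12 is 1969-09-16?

Jan 12, 1956 → Jan 12, 1957: 366 days (Feb 29, 1956 is in that span).
Jan 12, 1957 → Jan 12, 1958: 365 days.
Jan 12, 1958 → Jan 12, 1959: 365 days.
Jan 12, 1959 → Jan 12, 1960: 365 days.
Jan 12, 1960 → Jan 12, 1961: 366 days (Feb 29, 1960 is in that span).
Jan 12, 1961 → Jan 12, 1962: 365 days.
Jan 12, 1962 → Jan 12, 1963: 365 days.
Jan 12, 1963 → Jan 12, 1964: 365 days.
Jan 12, 1964 → Jan 12, 1965: 366 days (Feb 29, 1964 is in that span).
Jan 12, 1965 → Jan 12, 1966: 365 days.
Jan 12, 1966 → Jan 12, 1967: 365 days.
Jan 12, 1967 → Jan 12, 1968: 365 days.
Jan 12, 1968 → Jan 12, 1969: 366 days (Feb 29, 1968 is in that span).
Jan 12, 1969 → Feb 12, 1969: 31 days (January has 31).
Feb 12, 1969 → Mar 12, 1969: 28 days (February has 28).
Mar 12, 1969 → Apr 12, 1969: 31 days (March has 31).
Apr 12, 1969 → May 12, 1969: 30 days (April has 30).
May 12, 1969 → Jun 12, 1969: 31 days (May has 31).
Jun 12, 1969 → Jul 12, 1969: 30 days (June has 30).
Jul 12, 1969 → Aug 12, 1969: 31 days (July has 31).
Aug 12, 1969 → Sep 12, 1969: 31 days (August has 31).
Sep 12, 1969 → Sep 16, 1969: 4 days.
Total: 4996 days.

4996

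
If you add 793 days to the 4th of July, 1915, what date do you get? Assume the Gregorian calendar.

+366 (one year; includes Feb 29, 1916) → Jul 4, 1916 (427 left).
+365 (one year) → Jul 4, 1917 (62 left).
Jul has 31 days: +28 → Aug 1, 1917 (34 left).
Aug has 31 days: +31 → Sep 1, 1917 (3 left).
+3 → Sep 4, 1917.

September 4, 1917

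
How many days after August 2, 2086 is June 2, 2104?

6513

Aug 2, 2086 → Aug 2, 2087: 365 days.
Aug 2, 2087 → Aug 2, 2088: 366 days (Feb 29, 2088 is in that span).
Aug 2, 2088 → Aug 2, 2089: 365 days.
Aug 2, 2089 → Aug 2, 2090: 365 days.
Aug 2, 2090 → Aug 2, 2091: 365 days.
Aug 2, 2091 → Aug 2, 2092: 366 days (Feb 29, 2092 is in that span).
Aug 2, 2092 → Aug 2, 2093: 365 days.
Aug 2, 2093 → Aug 2, 2094: 365 days.
Aug 2, 2094 → Aug 2, 2095: 365 days.
Aug 2, 2095 → Aug 2, 2096: 366 days (Feb 29, 2096 is in that span).
Aug 2, 2096 → Aug 2, 2097: 365 days.
Aug 2, 2097 → Aug 2, 2098: 365 days.
Aug 2, 2098 → Aug 2, 2099: 365 days.
Aug 2, 2099 → Aug 2, 2100: 365 days.
Aug 2, 2100 → Aug 2, 2101: 365 days.
Aug 2, 2101 → Aug 2, 2102: 365 days.
Aug 2, 2102 → Aug 2, 2103: 365 days.
Aug 2, 2103 → Sep 2, 2103: 31 days (August has 31).
Sep 2, 2103 → Oct 2, 2103: 30 days (September has 30).
Oct 2, 2103 → Nov 2, 2103: 31 days (October has 31).
Nov 2, 2103 → Dec 2, 2103: 30 days (November has 30).
Dec 2, 2103 → Jan 2, 2104: 31 days (December has 31).
Jan 2, 2104 → Feb 2, 2104: 31 days (January has 31).
Feb 2, 2104 → Mar 2, 2104: 29 days (February has 29).
Mar 2, 2104 → Apr 2, 2104: 31 days (March has 31).
Apr 2, 2104 → May 2, 2104: 30 days (April has 30).
May 2, 2104 → Jun 2, 2104: 31 days.
Total: 6513 days.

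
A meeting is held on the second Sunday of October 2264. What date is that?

October 1, 2264 is a Saturday.
The first Sunday is therefore October 2 (1 days later).
The second Sunday is 2 + 1×7 = October 9.

October 9, 2264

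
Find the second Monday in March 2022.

March 1, 2022 is a Tuesday.
The first Monday is therefore March 7 (6 days later).
The second Monday is 7 + 1×7 = March 14.

March 14, 2022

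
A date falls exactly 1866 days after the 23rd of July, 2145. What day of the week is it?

Tuesday

First find the weekday of Jul 23, 2145. Doomsday rule: the anchor day for the 2100s is Sunday. For year 45: 45÷12 = 3 r 9, and 9÷4 = 2, so 3+9+2 = 14.
Sunday + 14 ≡ Sunday — that's 2145's doomsday.
In July the doomsday date is Jul 11.
Jul 23 is 12 days after Jul 11; 12 mod 7 = 5, so Sunday + 5 = Friday.
1866 mod 7 = 4, so 1866 days after a Friday is Friday + 4 = Tuesday.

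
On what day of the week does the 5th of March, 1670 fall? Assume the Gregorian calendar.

Wednesday

Doomsday rule: the anchor day for the 1600s is Tuesday. For year 70: 70÷12 = 5 r 10, and 10÷4 = 2, so 5+10+2 = 17.
Tuesday + 17 ≡ Friday — that's 1670's doomsday.
In March the doomsday date is Mar 14.
Mar 5 is 9 days before Mar 14; 9 mod 7 = 2, so Friday − 2 = Wednesday.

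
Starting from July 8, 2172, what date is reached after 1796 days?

+365 (one year) → Jul 8, 2173 (1431 left).
+365 (one year) → Jul 8, 2174 (1066 left).
+365 (one year) → Jul 8, 2175 (701 left).
+366 (one year; includes Feb 29, 2176) → Jul 8, 2176 (335 left).
Jul has 31 days: +24 → Aug 1, 2176 (311 left).
Aug has 31 days: +31 → Sep 1, 2176 (280 left).
Sep has 30 days: +30 → Oct 1, 2176 (250 left).
Oct has 31 days: +31 → Nov 1, 2176 (219 left).
Nov has 30 days: +30 → Dec 1, 2176 (189 left).
Dec has 31 days: +31 → Jan 1, 2177 (158 left).
Jan has 31 days: +31 → Feb 1, 2177 (127 left).
Feb has 28 days: +28 → Mar 1, 2177 (99 left).
Mar has 31 days: +31 → Apr 1, 2177 (68 left).
Apr has 30 days: +30 → May 1, 2177 (38 left).
May has 31 days: +31 → Jun 1, 2177 (7 left).
+7 → Jun 8, 2177.

June 8, 2177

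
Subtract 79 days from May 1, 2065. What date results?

February 11, 2065

−1 → Apr 30, 2065 (end of Apr, 30 days; 78 left).
−30 → Mar 31, 2065 (end of Mar, 31 days; 48 left).
−31 → Feb 28, 2065 (end of Feb, 28 days; 17 left).
−17 → Feb 11, 2065.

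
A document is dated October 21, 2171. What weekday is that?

Doomsday rule: the anchor day for the 2100s is Sunday. For year 71: 71÷12 = 5 r 11, and 11÷4 = 2, so 5+11+2 = 18.
Sunday + 18 ≡ Thursday — that's 2171's doomsday.
In October the doomsday date is Oct 10.
Oct 21 is 11 days after Oct 10; 11 mod 7 = 4, so Thursday + 4 = Monday.

Monday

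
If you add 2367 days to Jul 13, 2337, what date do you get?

January 5, 2344

+365 (one year) → Jul 13, 2338 (2002 left).
+365 (one year) → Jul 13, 2339 (1637 left).
+366 (one year; includes Feb 29, 2340) → Jul 13, 2340 (1271 left).
+365 (one year) → Jul 13, 2341 (906 left).
+365 (one year) → Jul 13, 2342 (541 left).
+365 (one year) → Jul 13, 2343 (176 left).
Jul has 31 days: +19 → Aug 1, 2343 (157 left).
Aug has 31 days: +31 → Sep 1, 2343 (126 left).
Sep has 30 days: +30 → Oct 1, 2343 (96 left).
Oct has 31 days: +31 → Nov 1, 2343 (65 left).
Nov has 30 days: +30 → Dec 1, 2343 (35 left).
Dec has 31 days: +31 → Jan 1, 2344 (4 left).
+4 → Jan 5, 2344.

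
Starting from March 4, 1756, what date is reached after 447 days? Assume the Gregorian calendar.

May 25, 1757

+365 (one year) → Mar 4, 1757 (82 left).
Mar has 31 days: +28 → Apr 1, 1757 (54 left).
Apr has 30 days: +30 → May 1, 1757 (24 left).
+24 → May 25, 1757.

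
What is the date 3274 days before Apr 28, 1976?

May 12, 1967

−366 (one year; includes Feb 29, 1976) → Apr 28, 1975 (2908 left).
−365 (one year) → Apr 28, 1974 (2543 left).
−365 (one year) → Apr 28, 1973 (2178 left).
−365 (one year) → Apr 28, 1972 (1813 left).
−366 (one year; includes Feb 29, 1972) → Apr 28, 1971 (1447 left).
−365 (one year) → Apr 28, 1970 (1082 left).
−365 (one year) → Apr 28, 1969 (717 left).
−365 (one year) → Apr 28, 1968 (352 left).
−28 → Mar 31, 1968 (end of Mar, 31 days; 324 left).
−31 → Feb 29, 1968 (end of Feb, 29 days; 293 left).
−29 → Jan 31, 1968 (end of Jan, 31 days; 264 left).
−31 → Dec 31, 1967 (end of Dec, 31 days; 233 left).
−31 → Nov 30, 1967 (end of Nov, 30 days; 202 left).
−30 → Oct 31, 1967 (end of Oct, 31 days; 172 left).
−31 → Sep 30, 1967 (end of Sep, 30 days; 141 left).
−30 → Aug 31, 1967 (end of Aug, 31 days; 111 left).
−31 → Jul 31, 1967 (end of Jul, 31 days; 80 left).
−31 → Jun 30, 1967 (end of Jun, 30 days; 49 left).
−30 → May 31, 1967 (end of May, 31 days; 19 left).
−19 → May 12, 1967.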